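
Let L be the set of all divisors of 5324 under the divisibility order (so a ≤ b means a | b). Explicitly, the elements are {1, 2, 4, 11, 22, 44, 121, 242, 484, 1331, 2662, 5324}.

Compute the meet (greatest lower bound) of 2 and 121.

In the divisibility order, the meet is the greatest common divisor: gcd(2, 121) = 1.

1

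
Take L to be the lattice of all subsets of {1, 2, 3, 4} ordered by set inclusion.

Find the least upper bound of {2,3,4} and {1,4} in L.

Under ⊆, join is union: {2,3,4} ∪ {1,4} = {1,2,3,4}.

{1,2,3,4}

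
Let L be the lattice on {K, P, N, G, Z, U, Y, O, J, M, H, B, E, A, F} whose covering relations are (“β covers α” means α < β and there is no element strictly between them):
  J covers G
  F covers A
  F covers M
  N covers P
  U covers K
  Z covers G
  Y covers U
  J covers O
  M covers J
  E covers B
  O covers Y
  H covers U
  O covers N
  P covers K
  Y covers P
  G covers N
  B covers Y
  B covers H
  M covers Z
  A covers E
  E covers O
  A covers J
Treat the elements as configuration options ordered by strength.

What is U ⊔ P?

Y

Common upper bounds of {U, P}: A, B, E, F, J, M, O, Y.
The least among these is Y.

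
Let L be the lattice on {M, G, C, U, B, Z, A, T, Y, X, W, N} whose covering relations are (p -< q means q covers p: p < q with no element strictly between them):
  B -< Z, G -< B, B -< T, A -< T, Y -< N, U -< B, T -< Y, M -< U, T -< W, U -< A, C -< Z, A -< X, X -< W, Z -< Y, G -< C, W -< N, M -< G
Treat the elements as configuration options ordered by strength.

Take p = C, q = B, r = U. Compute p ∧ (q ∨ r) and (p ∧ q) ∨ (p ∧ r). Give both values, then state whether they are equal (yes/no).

q ∨ r = B, so p ∧ (q ∨ r) = C ∧ B = G.
p ∧ q = G and p ∧ r = M, so (p ∧ q) ∨ (p ∧ r) = G ∨ M = G.
Equal: yes.

G; G; yes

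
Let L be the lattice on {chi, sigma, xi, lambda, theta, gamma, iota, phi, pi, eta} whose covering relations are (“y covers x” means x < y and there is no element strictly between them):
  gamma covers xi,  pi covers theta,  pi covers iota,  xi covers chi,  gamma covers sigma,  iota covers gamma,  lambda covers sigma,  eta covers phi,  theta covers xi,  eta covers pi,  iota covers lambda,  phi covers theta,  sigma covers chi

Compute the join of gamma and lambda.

Common upper bounds of {gamma, lambda}: eta, iota, pi.
The least among these is iota.

iota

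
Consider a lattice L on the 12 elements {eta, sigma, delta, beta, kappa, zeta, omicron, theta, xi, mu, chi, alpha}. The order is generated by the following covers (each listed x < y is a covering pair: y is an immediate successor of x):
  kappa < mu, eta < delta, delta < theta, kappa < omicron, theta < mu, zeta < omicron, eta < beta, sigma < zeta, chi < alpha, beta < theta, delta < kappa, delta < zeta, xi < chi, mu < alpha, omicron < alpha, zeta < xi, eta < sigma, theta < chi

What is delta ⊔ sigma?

Common upper bounds of {delta, sigma}: alpha, chi, omicron, xi, zeta.
The least among these is zeta.

zeta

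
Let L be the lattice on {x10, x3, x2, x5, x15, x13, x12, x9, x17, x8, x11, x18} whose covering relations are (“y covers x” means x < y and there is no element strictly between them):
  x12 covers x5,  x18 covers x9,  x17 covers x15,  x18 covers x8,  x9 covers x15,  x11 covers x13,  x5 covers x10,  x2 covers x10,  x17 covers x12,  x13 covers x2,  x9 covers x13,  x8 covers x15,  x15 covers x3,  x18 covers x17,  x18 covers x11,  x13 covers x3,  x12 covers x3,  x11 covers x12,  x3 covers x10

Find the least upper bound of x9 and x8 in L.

x18

Common upper bounds of {x9, x8}: x18.
The least among these is x18.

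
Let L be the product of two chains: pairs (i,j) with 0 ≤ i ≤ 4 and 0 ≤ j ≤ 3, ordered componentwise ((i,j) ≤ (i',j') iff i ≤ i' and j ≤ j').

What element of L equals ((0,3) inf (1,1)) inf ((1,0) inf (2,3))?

(0,0)

(0,3) ∧ (1,1) = (0,1)
(1,0) ∧ (2,3) = (1,0)
(0,1) ∧ (1,0) = (0,0)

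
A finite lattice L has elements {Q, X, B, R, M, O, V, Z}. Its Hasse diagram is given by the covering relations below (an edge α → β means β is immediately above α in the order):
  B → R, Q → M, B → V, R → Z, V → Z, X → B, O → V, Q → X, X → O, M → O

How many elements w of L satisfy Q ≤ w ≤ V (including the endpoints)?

6

The interval [Q, V] = {B, M, O, Q, V, X}, which has 6 elements.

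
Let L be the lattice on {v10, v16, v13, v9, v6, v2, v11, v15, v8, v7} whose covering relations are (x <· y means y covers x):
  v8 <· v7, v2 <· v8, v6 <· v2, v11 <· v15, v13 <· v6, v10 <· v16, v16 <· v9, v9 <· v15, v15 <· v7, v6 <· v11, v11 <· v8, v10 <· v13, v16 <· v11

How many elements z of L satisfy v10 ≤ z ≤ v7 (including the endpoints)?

The interval [v10, v7] = {v10, v11, v13, v15, v16, v2, v6, v7, v8, v9}, which has 10 elements.

10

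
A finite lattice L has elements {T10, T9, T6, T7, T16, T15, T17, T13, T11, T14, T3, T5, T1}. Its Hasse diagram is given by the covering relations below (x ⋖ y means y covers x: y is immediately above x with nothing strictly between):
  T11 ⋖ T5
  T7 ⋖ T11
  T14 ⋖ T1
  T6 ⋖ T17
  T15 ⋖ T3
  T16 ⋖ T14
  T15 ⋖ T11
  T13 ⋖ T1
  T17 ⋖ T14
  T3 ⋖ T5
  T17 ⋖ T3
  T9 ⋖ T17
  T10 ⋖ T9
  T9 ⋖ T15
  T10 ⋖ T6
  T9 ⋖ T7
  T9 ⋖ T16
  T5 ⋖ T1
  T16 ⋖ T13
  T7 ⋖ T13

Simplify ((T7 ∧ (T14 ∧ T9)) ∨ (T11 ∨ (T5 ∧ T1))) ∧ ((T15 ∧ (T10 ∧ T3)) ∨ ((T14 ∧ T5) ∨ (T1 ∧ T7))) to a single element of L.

T14 ∧ T9 = T9
T7 ∧ T9 = T9
T5 ∧ T1 = T5
T11 ∨ T5 = T5
T9 ∨ T5 = T5
T10 ∧ T3 = T10
T15 ∧ T10 = T10
T14 ∧ T5 = T17
T1 ∧ T7 = T7
T17 ∨ T7 = T5
T10 ∨ T5 = T5
T5 ∧ T5 = T5

T5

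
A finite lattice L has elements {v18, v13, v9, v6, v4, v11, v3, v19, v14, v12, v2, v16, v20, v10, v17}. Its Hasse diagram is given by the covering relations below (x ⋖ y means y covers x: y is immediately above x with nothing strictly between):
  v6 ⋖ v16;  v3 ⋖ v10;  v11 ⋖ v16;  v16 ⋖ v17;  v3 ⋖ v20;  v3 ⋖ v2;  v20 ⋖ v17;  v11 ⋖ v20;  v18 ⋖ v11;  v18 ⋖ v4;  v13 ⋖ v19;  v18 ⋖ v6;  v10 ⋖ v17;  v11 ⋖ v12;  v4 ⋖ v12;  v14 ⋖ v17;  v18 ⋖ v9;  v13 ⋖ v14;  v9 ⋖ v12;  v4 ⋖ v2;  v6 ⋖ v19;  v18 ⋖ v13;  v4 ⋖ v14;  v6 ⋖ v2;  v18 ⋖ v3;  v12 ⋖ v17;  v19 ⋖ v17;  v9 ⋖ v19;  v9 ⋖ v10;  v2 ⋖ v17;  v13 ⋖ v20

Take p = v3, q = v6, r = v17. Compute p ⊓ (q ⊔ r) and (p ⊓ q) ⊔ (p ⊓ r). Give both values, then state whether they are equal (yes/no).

q ⊔ r = v17, so p ⊓ (q ⊔ r) = v3 ⊓ v17 = v3.
p ⊓ q = v18 and p ⊓ r = v3, so (p ⊓ q) ⊔ (p ⊓ r) = v18 ⊔ v3 = v3.
Equal: yes.

v3; v3; yes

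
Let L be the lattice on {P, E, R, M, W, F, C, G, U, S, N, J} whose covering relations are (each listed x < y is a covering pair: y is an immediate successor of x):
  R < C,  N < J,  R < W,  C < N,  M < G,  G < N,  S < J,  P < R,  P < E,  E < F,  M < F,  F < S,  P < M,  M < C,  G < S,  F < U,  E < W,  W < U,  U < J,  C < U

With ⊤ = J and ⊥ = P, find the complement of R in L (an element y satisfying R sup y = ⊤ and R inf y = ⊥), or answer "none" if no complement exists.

Need y with R ∨ y = J and R ∧ y = P.
Checking each element gives: S.

S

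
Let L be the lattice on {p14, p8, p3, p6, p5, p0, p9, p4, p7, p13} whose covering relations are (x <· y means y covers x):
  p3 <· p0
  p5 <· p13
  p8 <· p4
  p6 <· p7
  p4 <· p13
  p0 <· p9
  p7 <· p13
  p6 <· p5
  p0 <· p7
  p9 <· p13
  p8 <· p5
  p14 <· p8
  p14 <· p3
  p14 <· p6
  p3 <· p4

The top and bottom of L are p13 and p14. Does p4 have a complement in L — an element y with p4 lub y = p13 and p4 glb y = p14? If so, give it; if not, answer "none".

p6

Need y with p4 ∨ y = p13 and p4 ∧ y = p14.
Checking each element gives: p6.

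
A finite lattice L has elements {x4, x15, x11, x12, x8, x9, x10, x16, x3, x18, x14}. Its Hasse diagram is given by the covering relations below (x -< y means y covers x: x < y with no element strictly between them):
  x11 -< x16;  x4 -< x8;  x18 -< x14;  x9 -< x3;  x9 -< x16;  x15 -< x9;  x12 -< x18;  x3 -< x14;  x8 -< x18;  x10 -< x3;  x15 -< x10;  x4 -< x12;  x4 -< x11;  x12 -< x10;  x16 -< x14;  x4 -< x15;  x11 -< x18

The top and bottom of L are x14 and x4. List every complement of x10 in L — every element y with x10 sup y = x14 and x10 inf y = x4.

x11, x8

Need y with x10 ∨ y = x14 and x10 ∧ y = x4.
Checking each element gives: x11, x8.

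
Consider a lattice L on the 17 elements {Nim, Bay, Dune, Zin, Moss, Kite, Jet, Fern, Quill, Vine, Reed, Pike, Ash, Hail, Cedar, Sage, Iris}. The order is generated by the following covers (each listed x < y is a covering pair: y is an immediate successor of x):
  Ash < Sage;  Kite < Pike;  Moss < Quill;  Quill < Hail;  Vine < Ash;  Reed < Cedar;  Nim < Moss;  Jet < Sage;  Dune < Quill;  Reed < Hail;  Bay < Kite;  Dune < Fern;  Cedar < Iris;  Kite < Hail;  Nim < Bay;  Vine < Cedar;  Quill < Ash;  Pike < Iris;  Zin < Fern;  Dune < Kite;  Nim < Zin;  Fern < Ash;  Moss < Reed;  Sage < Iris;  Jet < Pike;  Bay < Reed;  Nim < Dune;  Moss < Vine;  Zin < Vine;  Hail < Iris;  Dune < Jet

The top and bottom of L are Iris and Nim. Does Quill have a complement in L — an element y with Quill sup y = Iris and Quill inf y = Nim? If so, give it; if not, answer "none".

none

For every candidate y, either Quill ∨ y ≠ Iris or Quill ∧ y ≠ Nim; no complement exists.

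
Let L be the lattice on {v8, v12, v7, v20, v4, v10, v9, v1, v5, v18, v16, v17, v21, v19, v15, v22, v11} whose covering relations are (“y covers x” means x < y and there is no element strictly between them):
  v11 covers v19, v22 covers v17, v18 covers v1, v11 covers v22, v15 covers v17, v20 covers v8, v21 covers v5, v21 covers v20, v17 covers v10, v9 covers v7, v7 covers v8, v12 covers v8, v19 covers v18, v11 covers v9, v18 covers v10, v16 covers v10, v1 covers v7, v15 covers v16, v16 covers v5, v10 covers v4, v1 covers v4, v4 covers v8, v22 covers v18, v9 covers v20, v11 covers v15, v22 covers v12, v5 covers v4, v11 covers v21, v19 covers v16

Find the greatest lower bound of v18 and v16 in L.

Common lower bounds of {v18, v16}: v10, v4, v8.
The greatest among these is v10.

v10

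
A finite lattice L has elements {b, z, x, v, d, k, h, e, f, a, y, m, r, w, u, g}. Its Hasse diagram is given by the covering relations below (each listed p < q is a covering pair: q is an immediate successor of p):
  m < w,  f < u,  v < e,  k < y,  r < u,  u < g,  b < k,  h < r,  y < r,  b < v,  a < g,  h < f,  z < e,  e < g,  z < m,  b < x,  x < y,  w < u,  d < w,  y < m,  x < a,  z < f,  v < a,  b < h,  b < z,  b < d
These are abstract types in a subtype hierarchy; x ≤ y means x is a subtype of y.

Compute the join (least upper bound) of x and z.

m

Common upper bounds of {x, z}: g, m, u, w.
The least among these is m.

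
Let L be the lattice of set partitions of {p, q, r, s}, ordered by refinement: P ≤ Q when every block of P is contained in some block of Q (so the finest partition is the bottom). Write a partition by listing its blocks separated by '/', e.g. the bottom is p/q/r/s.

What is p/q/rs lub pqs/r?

Common upper bounds of {p/q/rs, pqs/r}: pqrs.
The least among these is pqrs.

pqrs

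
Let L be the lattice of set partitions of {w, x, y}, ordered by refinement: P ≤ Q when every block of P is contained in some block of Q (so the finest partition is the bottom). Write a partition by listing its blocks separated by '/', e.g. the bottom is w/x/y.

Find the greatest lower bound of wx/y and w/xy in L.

w/x/y

Common lower bounds of {wx/y, w/xy}: w/x/y.
The greatest among these is w/x/y.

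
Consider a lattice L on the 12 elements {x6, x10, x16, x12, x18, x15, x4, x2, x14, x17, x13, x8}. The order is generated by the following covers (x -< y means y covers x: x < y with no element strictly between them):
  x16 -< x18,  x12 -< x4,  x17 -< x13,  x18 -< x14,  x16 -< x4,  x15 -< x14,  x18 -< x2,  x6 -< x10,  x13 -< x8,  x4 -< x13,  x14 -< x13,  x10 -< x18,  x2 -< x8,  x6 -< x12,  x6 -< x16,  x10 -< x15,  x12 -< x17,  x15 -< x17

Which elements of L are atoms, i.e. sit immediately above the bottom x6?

The atoms are exactly the elements that cover x6: x10, x12, x16.

x10, x12, x16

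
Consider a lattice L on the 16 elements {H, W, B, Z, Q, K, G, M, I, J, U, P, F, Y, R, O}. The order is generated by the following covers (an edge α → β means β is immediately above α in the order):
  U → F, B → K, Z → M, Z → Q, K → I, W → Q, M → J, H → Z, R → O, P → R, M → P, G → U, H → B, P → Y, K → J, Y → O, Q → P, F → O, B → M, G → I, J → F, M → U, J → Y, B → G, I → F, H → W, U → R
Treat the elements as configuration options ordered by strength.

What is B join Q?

Common upper bounds of {B, Q}: O, P, R, Y.
The least among these is P.

P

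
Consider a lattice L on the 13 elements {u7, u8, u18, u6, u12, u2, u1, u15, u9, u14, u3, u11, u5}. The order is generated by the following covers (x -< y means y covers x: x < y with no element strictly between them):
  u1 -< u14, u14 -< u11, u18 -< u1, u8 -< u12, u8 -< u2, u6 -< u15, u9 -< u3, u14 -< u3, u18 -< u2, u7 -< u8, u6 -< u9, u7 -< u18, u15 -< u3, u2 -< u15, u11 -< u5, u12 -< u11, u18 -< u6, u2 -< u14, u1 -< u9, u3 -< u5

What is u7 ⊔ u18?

u18

Common upper bounds of {u7, u18}: u1, u11, u14, u15, u18, u2, u3, u5, u6, u9.
The least among these is u18.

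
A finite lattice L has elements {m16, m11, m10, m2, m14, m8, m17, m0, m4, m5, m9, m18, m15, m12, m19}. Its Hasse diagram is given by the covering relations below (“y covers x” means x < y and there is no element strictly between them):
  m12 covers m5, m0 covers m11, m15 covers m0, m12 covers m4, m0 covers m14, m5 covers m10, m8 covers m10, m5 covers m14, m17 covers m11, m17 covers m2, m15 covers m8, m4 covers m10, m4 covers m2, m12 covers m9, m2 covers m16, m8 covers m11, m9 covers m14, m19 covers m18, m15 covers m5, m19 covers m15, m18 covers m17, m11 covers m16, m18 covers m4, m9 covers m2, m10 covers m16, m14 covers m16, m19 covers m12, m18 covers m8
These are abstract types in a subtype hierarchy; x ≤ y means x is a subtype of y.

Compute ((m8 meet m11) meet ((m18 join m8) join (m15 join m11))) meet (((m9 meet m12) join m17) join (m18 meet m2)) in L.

m11

m8 ∧ m11 = m11
m18 ∨ m8 = m18
m15 ∨ m11 = m15
m18 ∨ m15 = m19
m11 ∧ m19 = m11
m9 ∧ m12 = m9
m9 ∨ m17 = m19
m18 ∧ m2 = m2
m19 ∨ m2 = m19
m11 ∧ m19 = m11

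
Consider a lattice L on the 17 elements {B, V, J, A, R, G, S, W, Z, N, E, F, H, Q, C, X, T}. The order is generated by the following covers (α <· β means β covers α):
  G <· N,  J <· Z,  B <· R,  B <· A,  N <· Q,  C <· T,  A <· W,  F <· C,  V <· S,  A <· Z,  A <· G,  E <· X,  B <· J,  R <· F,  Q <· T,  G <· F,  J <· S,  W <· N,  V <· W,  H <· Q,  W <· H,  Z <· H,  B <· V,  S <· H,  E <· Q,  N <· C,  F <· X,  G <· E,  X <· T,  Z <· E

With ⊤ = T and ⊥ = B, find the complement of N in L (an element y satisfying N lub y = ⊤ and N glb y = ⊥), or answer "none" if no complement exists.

For every candidate y, either N ∨ y ≠ T or N ∧ y ≠ B; no complement exists.

none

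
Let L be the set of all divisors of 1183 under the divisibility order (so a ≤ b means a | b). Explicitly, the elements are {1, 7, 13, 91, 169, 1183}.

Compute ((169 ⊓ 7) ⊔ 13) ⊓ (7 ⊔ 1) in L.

1

169 ∧ 7 = 1
1 ∨ 13 = 13
7 ∨ 1 = 7
13 ∧ 7 = 1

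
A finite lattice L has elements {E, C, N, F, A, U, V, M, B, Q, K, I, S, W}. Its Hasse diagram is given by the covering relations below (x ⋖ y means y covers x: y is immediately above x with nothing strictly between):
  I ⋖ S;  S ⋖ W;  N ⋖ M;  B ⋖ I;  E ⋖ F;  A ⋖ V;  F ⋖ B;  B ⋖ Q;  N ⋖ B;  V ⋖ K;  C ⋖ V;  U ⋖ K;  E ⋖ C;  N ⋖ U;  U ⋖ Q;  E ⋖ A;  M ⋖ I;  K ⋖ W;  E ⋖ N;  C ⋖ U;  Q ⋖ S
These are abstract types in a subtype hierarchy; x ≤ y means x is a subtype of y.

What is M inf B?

N

Common lower bounds of {M, B}: E, N.
The greatest among these is N.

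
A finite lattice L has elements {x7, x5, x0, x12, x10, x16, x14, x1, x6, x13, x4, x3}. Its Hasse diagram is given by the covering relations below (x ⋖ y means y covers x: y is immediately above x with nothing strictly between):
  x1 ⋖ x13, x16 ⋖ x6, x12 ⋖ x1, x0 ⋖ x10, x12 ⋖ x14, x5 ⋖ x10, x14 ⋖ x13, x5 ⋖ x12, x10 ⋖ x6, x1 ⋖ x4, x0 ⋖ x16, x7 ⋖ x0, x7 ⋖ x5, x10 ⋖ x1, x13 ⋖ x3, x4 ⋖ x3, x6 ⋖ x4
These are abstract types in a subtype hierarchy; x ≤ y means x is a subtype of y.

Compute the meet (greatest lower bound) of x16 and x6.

Common lower bounds of {x16, x6}: x0, x16, x7.
The greatest among these is x16.

x16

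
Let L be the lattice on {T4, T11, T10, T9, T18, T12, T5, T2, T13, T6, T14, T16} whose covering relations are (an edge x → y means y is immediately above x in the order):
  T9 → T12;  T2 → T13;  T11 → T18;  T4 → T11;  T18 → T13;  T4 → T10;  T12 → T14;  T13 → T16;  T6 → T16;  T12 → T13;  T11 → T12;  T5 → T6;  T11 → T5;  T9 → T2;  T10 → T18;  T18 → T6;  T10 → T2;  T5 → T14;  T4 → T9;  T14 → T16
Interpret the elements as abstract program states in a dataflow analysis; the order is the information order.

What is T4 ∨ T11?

T11

Common upper bounds of {T4, T11}: T11, T12, T13, T14, T16, T18, T5, T6.
The least among these is T11.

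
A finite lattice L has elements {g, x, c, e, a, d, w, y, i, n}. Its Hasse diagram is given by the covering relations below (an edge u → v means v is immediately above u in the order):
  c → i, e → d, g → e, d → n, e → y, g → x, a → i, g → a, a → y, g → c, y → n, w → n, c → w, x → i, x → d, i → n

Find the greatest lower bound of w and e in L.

Common lower bounds of {w, e}: g.
The greatest among these is g.

g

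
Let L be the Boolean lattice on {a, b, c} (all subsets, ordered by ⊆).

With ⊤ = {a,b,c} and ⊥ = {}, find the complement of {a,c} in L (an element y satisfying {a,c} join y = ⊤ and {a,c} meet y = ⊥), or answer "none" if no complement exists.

Need y with {a,c} ∨ y = {a,b,c} and {a,c} ∧ y = {}.
Checking each element gives: {b}.

{b}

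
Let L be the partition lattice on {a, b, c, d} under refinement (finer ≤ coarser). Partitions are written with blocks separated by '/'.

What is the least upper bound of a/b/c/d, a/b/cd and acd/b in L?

acd/b

The join of a/b/c/d, a/b/cd, acd/b merges any blocks that overlap across the partitions, giving acd/b.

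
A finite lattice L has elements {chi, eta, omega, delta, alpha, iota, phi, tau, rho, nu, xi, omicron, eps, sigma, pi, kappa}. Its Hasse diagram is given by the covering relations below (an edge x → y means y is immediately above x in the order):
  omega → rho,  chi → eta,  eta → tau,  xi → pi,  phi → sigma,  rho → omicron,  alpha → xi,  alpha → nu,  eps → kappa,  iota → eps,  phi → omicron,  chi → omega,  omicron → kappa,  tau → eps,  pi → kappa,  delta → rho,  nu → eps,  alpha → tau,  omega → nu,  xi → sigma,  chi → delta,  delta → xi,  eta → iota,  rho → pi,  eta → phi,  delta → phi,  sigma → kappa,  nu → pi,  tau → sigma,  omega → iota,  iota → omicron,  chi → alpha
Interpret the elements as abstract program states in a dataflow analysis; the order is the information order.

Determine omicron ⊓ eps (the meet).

iota

Common lower bounds of {omicron, eps}: chi, eta, iota, omega.
The greatest among these is iota.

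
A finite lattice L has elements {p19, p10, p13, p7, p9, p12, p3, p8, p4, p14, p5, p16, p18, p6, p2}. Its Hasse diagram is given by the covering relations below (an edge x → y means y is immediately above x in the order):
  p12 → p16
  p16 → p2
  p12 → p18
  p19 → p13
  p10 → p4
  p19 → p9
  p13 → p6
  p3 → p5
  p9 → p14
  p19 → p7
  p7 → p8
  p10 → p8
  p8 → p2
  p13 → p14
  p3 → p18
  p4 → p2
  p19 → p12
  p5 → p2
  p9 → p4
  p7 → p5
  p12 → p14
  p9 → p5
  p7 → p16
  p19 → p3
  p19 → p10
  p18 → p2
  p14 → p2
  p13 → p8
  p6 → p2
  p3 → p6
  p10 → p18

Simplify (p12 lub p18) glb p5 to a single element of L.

p3

p12 ∨ p18 = p18
p18 ∧ p5 = p3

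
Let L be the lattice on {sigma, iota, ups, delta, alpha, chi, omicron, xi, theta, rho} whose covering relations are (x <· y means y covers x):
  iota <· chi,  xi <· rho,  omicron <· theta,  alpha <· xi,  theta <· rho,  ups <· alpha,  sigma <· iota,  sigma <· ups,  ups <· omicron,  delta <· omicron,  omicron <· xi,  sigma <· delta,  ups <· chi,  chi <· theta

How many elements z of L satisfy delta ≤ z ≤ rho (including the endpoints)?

The interval [delta, rho] = {delta, omicron, rho, theta, xi}, which has 5 elements.

5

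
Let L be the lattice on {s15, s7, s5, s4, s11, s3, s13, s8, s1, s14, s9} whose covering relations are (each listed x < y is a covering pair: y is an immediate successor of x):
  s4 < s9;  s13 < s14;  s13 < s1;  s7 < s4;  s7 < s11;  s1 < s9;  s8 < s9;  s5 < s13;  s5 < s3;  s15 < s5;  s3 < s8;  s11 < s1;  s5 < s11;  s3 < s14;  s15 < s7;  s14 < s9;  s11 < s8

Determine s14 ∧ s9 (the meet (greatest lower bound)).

Common lower bounds of {s14, s9}: s13, s14, s15, s3, s5.
The greatest among these is s14.

s14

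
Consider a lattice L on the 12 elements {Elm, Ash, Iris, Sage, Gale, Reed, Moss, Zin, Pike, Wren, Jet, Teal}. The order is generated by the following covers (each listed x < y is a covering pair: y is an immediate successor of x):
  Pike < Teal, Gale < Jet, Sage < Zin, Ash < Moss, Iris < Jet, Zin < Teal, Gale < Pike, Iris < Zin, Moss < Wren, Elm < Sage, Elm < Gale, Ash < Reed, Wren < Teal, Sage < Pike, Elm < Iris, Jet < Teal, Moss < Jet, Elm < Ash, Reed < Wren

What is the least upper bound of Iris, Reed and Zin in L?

Common upper bounds of {Iris, Reed, Zin}: Teal.
The least among these is Teal.

Teal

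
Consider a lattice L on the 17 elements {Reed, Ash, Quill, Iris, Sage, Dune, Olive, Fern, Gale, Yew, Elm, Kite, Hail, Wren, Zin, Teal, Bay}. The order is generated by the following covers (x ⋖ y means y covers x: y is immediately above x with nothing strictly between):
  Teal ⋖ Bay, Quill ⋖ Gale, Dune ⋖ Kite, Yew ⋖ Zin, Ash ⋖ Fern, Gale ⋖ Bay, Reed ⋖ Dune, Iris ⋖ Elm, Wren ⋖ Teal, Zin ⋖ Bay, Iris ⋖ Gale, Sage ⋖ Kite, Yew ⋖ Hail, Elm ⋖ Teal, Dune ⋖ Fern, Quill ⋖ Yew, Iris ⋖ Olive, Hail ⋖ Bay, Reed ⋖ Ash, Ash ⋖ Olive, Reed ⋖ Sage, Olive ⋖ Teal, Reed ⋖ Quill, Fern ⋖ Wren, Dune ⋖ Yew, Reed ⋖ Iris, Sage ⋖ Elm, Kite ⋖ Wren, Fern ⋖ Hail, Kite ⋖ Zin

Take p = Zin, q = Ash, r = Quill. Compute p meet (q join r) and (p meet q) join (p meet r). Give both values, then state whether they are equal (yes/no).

q join r = Hail, so p meet (q join r) = Zin meet Hail = Yew.
p meet q = Reed and p meet r = Quill, so (p meet q) join (p meet r) = Reed join Quill = Quill.
Equal: no.

Yew; Quill; no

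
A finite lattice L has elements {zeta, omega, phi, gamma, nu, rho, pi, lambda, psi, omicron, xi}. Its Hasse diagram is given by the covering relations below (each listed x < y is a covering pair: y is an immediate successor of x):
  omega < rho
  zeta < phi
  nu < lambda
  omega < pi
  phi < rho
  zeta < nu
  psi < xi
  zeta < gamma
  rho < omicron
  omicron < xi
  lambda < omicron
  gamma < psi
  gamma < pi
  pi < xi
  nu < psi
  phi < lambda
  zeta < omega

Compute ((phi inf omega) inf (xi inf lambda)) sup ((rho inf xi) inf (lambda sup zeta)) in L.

phi ∧ omega = zeta
xi ∧ lambda = lambda
zeta ∧ lambda = zeta
rho ∧ xi = rho
lambda ∨ zeta = lambda
rho ∧ lambda = phi
zeta ∨ phi = phi

phi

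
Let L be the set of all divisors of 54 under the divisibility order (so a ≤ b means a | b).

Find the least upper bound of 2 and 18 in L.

In the divisibility order, the join is the least common multiple: lcm(2, 18) = 18.

18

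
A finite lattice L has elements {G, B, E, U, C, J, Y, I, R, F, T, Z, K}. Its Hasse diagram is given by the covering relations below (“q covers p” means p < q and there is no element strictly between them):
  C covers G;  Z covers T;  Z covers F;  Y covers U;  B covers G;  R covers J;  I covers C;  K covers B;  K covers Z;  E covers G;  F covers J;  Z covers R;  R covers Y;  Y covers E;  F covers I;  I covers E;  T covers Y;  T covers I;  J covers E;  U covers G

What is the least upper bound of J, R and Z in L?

Common upper bounds of {J, R, Z}: K, Z.
The least among these is Z.

Z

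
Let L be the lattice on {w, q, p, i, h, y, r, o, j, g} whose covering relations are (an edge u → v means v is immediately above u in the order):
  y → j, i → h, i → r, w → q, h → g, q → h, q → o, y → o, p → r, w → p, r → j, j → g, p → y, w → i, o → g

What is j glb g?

Common lower bounds of {j, g}: i, j, p, r, w, y.
The greatest among these is j.

j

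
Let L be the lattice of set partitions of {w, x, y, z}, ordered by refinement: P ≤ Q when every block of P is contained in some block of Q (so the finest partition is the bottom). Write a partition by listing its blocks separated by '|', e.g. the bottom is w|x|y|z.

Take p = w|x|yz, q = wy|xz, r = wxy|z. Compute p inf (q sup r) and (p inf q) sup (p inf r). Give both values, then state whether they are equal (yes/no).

q sup r = wxyz, so p inf (q sup r) = w|x|yz inf wxyz = w|x|yz.
p inf q = w|x|y|z and p inf r = w|x|y|z, so (p inf q) sup (p inf r) = w|x|y|z sup w|x|y|z = w|x|y|z.
Equal: no.

w|x|yz; w|x|y|z; no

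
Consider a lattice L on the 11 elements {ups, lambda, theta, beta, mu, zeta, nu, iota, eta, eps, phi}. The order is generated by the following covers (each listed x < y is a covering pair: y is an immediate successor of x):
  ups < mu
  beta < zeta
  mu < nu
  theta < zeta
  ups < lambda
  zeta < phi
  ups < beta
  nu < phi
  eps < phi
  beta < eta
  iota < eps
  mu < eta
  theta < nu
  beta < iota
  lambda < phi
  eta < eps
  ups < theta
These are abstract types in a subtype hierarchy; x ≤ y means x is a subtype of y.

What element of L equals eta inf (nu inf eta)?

nu ∧ eta = mu
eta ∧ mu = mu

mu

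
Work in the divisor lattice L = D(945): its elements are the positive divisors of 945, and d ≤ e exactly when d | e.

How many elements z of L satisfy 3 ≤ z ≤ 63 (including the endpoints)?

The interval [3, 63] = {21, 3, 63, 9}, which has 4 elements.

4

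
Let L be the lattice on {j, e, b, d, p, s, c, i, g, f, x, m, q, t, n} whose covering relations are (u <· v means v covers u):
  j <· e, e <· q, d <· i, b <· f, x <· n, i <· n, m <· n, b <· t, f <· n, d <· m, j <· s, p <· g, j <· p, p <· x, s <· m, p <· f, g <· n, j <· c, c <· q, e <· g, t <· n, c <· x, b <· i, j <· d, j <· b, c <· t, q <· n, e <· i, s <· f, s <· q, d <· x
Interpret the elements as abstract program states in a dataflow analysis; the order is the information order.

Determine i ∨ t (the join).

Common upper bounds of {i, t}: n.
The least among these is n.

n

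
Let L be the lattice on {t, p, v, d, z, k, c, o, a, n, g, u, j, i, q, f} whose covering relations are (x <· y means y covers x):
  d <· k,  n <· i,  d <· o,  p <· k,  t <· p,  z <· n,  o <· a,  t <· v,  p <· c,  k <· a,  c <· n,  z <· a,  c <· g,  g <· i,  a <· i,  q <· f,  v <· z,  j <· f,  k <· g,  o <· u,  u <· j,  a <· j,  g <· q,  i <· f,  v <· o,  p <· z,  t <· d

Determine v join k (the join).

Common upper bounds of {v, k}: a, f, i, j.
The least among these is a.

a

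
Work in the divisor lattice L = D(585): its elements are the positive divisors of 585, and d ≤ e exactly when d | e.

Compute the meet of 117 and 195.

Common lower bounds of {117, 195}: 1, 13, 3, 39.
The greatest among these is 39.

39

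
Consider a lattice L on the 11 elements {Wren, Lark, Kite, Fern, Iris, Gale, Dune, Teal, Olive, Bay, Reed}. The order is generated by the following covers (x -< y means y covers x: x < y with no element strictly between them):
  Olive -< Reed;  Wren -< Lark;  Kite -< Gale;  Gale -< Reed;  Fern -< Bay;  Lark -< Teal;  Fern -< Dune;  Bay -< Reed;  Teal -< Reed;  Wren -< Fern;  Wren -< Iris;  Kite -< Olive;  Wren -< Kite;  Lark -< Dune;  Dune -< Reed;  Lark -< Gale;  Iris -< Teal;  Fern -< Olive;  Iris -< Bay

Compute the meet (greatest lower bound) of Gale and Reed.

Common lower bounds of {Gale, Reed}: Gale, Kite, Lark, Wren.
The greatest among these is Gale.

Gale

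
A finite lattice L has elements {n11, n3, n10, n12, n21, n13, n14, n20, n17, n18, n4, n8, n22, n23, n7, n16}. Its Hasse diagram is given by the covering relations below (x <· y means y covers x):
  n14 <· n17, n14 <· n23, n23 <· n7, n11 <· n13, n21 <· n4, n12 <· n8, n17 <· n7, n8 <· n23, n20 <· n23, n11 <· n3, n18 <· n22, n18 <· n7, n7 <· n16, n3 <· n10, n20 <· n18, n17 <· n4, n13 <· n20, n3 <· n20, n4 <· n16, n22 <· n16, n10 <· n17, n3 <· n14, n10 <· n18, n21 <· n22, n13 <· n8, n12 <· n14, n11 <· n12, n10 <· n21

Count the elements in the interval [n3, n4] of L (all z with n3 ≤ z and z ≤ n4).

The interval [n3, n4] = {n10, n14, n17, n21, n3, n4}, which has 6 elements.

6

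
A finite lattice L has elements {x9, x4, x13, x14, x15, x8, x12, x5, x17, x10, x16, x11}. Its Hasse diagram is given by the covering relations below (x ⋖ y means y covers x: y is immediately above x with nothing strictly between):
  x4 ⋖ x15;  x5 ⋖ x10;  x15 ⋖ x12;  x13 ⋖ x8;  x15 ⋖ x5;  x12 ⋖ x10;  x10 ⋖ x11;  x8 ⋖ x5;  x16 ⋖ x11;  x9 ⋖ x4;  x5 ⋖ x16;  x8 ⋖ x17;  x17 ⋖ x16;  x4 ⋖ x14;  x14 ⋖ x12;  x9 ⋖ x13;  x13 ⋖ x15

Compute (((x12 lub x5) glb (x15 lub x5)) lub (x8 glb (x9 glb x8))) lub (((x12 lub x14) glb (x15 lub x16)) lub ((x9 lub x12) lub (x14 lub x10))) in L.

x10

x12 ∨ x5 = x10
x15 ∨ x5 = x5
x10 ∧ x5 = x5
x9 ∧ x8 = x9
x8 ∧ x9 = x9
x5 ∨ x9 = x5
x12 ∨ x14 = x12
x15 ∨ x16 = x16
x12 ∧ x16 = x15
x9 ∨ x12 = x12
x14 ∨ x10 = x10
x12 ∨ x10 = x10
x15 ∨ x10 = x10
x5 ∨ x10 = x10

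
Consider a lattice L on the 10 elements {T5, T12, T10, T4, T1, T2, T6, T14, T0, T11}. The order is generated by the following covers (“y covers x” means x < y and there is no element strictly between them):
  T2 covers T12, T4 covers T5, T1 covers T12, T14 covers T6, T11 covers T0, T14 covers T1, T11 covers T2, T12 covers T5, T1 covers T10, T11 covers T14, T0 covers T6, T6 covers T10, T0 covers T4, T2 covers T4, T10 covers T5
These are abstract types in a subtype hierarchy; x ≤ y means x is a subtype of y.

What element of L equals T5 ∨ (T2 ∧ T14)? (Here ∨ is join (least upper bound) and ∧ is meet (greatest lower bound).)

T12

T2 ∧ T14 = T12
T5 ∨ T12 = T12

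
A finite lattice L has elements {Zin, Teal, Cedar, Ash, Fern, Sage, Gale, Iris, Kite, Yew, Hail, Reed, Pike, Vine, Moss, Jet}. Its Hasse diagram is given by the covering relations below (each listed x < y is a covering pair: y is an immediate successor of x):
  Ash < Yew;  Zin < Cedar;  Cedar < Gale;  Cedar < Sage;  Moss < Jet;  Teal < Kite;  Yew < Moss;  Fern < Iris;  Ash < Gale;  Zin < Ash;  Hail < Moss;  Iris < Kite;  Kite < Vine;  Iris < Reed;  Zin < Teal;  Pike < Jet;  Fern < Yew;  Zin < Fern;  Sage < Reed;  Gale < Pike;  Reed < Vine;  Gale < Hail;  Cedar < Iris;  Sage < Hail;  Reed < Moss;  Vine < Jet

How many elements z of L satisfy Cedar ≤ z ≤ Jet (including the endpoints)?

11

The interval [Cedar, Jet] = {Cedar, Gale, Hail, Iris, Jet, Kite, Moss, Pike, Reed, Sage, Vine}, which has 11 elements.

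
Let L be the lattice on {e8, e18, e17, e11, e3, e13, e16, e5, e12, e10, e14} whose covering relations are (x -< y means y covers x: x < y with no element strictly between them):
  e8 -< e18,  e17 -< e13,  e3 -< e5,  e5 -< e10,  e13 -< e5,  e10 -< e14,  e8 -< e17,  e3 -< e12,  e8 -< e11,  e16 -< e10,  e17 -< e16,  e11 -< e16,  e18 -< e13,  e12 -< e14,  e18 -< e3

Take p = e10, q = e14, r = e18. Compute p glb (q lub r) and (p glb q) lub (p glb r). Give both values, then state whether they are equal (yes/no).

q lub r = e14, so p glb (q lub r) = e10 glb e14 = e10.
p glb q = e10 and p glb r = e18, so (p glb q) lub (p glb r) = e10 lub e18 = e10.
Equal: yes.

e10; e10; yes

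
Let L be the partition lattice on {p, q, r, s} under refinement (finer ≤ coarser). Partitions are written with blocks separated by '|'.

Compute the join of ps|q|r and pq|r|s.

pqs|r

Common upper bounds of {ps|q|r, pq|r|s}: pqrs, pqs|r.
The least among these is pqs|r.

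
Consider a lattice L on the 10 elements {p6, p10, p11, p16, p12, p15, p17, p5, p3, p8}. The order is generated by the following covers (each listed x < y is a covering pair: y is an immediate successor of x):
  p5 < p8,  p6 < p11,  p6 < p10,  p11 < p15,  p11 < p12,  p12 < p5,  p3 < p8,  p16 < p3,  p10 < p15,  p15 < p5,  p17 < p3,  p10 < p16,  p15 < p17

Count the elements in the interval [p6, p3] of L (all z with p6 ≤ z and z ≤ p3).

7

The interval [p6, p3] = {p10, p11, p15, p16, p17, p3, p6}, which has 7 elements.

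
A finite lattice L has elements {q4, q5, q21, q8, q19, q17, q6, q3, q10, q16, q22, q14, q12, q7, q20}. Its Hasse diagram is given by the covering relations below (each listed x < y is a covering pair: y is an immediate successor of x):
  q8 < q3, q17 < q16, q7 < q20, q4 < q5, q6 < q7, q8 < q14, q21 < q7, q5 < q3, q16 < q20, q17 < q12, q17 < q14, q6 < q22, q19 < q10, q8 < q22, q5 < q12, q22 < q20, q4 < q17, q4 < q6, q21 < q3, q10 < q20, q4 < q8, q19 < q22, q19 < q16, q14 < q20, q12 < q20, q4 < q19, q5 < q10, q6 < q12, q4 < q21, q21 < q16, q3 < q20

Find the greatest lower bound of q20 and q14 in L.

q14

Common lower bounds of {q20, q14}: q14, q17, q4, q8.
The greatest among these is q14.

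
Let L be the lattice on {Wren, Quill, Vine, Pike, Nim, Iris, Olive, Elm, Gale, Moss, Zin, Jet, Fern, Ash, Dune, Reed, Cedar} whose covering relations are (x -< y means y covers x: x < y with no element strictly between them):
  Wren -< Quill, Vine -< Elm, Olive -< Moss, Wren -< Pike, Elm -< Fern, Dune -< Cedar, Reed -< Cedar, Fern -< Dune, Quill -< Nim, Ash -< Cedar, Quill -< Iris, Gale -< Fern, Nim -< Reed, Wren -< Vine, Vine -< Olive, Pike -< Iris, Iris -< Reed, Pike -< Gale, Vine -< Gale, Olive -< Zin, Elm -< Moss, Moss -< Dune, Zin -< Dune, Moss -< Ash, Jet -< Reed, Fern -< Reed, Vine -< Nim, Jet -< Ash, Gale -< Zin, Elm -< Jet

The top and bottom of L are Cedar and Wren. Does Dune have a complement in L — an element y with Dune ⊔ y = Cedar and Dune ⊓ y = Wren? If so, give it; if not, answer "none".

Quill

Need y with Dune ∨ y = Cedar and Dune ∧ y = Wren.
Checking each element gives: Quill.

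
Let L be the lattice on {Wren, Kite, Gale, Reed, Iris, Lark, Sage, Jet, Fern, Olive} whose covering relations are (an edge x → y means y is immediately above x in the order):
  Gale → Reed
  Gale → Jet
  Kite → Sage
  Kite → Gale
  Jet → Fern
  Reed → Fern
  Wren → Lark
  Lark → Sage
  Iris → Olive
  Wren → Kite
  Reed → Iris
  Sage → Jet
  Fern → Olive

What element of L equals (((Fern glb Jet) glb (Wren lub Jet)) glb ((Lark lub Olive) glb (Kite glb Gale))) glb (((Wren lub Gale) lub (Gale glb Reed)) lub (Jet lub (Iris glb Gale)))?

Kite

Fern ∧ Jet = Jet
Wren ∨ Jet = Jet
Jet ∧ Jet = Jet
Lark ∨ Olive = Olive
Kite ∧ Gale = Kite
Olive ∧ Kite = Kite
Jet ∧ Kite = Kite
Wren ∨ Gale = Gale
Gale ∧ Reed = Gale
Gale ∨ Gale = Gale
Iris ∧ Gale = Gale
Jet ∨ Gale = Jet
Gale ∨ Jet = Jet
Kite ∧ Jet = Kite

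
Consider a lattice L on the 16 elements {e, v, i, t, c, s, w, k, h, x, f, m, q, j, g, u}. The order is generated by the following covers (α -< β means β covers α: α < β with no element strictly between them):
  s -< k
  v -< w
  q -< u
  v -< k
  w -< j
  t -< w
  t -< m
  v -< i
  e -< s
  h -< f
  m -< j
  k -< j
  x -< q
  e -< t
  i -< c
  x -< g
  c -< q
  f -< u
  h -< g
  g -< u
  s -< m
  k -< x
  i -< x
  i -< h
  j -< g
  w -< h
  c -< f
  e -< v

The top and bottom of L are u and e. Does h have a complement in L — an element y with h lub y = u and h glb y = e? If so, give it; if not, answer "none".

For every candidate y, either h ∨ y ≠ u or h ∧ y ≠ e; no complement exists.

none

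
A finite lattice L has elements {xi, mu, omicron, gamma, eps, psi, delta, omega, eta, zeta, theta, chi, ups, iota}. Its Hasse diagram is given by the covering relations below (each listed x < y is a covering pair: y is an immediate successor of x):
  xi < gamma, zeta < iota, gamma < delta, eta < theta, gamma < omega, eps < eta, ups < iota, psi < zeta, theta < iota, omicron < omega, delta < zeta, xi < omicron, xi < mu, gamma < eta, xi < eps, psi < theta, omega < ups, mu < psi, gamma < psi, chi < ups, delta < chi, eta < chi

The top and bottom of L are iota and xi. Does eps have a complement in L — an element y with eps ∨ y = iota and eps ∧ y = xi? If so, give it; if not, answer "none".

zeta

Need y with eps ∨ y = iota and eps ∧ y = xi.
Checking each element gives: zeta.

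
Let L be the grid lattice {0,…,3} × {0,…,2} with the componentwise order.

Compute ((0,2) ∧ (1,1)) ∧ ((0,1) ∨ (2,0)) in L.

(0,1)

(0,2) ∧ (1,1) = (0,1)
(0,1) ∨ (2,0) = (2,1)
(0,1) ∧ (2,1) = (0,1)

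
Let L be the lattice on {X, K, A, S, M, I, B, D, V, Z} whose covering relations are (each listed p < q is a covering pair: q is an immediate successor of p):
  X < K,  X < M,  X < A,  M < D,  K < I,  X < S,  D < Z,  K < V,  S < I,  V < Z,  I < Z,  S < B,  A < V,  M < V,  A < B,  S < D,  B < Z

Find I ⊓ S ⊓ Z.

S

Common lower bounds of {I, S, Z}: S, X.
The greatest among these is S.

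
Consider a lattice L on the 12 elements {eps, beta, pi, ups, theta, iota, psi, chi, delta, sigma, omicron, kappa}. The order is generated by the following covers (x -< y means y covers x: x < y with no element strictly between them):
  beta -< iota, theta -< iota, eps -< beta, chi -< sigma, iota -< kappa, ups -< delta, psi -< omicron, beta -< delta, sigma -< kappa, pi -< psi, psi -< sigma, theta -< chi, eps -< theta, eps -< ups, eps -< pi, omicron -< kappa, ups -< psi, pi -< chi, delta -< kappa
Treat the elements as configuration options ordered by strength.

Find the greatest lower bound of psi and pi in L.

pi

Common lower bounds of {psi, pi}: eps, pi.
The greatest among these is pi.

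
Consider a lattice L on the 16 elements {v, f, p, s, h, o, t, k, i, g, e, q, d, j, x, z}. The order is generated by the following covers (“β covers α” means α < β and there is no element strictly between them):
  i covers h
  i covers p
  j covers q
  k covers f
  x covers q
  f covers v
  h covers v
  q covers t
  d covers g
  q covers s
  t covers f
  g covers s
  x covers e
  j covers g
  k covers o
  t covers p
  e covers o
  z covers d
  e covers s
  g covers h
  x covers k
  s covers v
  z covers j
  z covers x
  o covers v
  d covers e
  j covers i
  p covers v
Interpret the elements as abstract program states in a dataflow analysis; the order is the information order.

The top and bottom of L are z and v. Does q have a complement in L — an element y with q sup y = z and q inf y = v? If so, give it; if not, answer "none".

none

For every candidate y, either q ∨ y ≠ z or q ∧ y ≠ v; no complement exists.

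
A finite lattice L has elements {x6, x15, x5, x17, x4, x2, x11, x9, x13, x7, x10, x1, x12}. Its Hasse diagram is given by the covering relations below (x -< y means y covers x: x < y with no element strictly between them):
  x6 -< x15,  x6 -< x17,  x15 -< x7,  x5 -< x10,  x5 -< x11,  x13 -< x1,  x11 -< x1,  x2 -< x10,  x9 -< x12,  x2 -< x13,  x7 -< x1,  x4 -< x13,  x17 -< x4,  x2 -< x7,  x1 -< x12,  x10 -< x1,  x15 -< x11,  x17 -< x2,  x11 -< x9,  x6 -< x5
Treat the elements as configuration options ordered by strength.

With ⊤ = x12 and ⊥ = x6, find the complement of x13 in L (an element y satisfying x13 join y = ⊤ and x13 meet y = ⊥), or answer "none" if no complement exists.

Need y with x13 ∨ y = x12 and x13 ∧ y = x6.
Checking each element gives: x9.

x9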